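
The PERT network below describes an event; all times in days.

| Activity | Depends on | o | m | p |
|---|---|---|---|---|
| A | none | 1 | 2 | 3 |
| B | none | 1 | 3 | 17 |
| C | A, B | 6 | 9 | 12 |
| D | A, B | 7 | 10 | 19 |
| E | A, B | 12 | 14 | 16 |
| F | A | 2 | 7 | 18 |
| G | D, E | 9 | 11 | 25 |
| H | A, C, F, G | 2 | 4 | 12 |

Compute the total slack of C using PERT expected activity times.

18 days

te_A = (1 + 4·2 + 3)/6 = 12/6 = 2
te_B = (1 + 4·3 + 17)/6 = 30/6 = 5
te_C = (6 + 4·9 + 12)/6 = 54/6 = 9
te_D = (7 + 4·10 + 19)/6 = 66/6 = 11
te_E = (12 + 4·14 + 16)/6 = 84/6 = 14
te_F = (2 + 4·7 + 18)/6 = 48/6 = 8
te_G = (9 + 4·11 + 25)/6 = 78/6 = 13
te_H = (2 + 4·4 + 12)/6 = 30/6 = 5

Forward pass:
ES_A = 0; EF_A = 2
ES_B = 0; EF_B = 5
ES_C = max(EF_A=2, EF_B=5) = 5; EF_C = 5+9 = 14
ES_D = max(EF_A=2, EF_B=5) = 5; EF_D = 5+11 = 16
ES_E = max(EF_A=2, EF_B=5) = 5; EF_E = 5+14 = 19
ES_F = 2; EF_F = 2+8 = 10
ES_G = max(EF_D=16, EF_E=19) = 19; EF_G = 19+13 = 32
ES_H = max(EF_A=2, EF_C=14, EF_F=10, EF_G=32) = 32; EF_H = 32+5 = 37
Expected project duration μ = 37 days. Critical path: B → E → G → H.

Backward pass:
LF_H = 37; LS_H = 37−5 = 32
LF_G = LS_H = 32; LS_G = 32−13 = 19
LF_F = LS_H = 32; LS_F = 32−8 = 24
LF_E = LS_G = 19; LS_E = 19−14 = 5
LF_D = LS_G = 19; LS_D = 19−11 = 8
LF_C = LS_H = 32; LS_C = 32−9 = 23
LF_B = min(LS_C=23, LS_D=8, LS_E=5) = 5; LS_B = 5−5 = 0
LF_A = min(LS_C=23, LS_D=8, LS_E=5, LS_F=24, LS_H=32) = 5; LS_A = 5−2 = 3
Slack_C = LS_C − ES_C = 23 − 5 = 18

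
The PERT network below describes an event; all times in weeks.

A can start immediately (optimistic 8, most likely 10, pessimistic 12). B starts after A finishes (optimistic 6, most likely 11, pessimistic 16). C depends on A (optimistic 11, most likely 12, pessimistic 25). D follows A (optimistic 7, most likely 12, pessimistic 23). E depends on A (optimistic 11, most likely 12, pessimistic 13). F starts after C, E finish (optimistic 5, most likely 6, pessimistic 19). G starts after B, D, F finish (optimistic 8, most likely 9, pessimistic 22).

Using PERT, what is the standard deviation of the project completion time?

4.10 weeks

te_A = (8 + 4·10 + 12)/6 = 60/6 = 10; σ²_A = ((12−8)/6)² = 0.444
te_B = (6 + 4·11 + 16)/6 = 66/6 = 11; σ²_B = ((16−6)/6)² = 2.778
te_C = (11 + 4·12 + 25)/6 = 84/6 = 14; σ²_C = ((25−11)/6)² = 5.444
te_D = (7 + 4·12 + 23)/6 = 78/6 = 13; σ²_D = ((23−7)/6)² = 7.111
te_E = (11 + 4·12 + 13)/6 = 72/6 = 12; σ²_E = ((13−11)/6)² = 0.111
te_F = (5 + 4·6 + 19)/6 = 48/6 = 8; σ²_F = ((19−5)/6)² = 5.444
te_G = (8 + 4·9 + 22)/6 = 66/6 = 11; σ²_G = ((22−8)/6)² = 5.444

Forward pass:
ES_A = 0; EF_A = 10
ES_B = 10; EF_B = 10+11 = 21
ES_C = 10; EF_C = 10+14 = 24
ES_D = 10; EF_D = 10+13 = 23
ES_E = 10; EF_E = 10+12 = 22
ES_F = max(EF_C=24, EF_E=22) = 24; EF_F = 24+8 = 32
ES_G = max(EF_B=21, EF_D=23, EF_F=32) = 32; EF_G = 32+11 = 43
Expected project duration μ = 43 weeks. Critical path: A → C → F → G.

Variance along critical path = 0.444 + 5.444 + 5.444 + 5.444 = 16.778
σ = √16.778 = 4.096 weeks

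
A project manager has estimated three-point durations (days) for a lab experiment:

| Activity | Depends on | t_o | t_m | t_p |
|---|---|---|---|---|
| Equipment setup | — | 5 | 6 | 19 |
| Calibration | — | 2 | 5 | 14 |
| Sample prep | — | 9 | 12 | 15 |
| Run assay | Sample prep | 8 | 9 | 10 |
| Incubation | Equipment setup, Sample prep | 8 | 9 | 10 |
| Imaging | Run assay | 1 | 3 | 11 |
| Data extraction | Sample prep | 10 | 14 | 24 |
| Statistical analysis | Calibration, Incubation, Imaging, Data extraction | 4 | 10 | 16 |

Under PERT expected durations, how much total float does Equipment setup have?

te_Equipment setup = (5 + 4·6 + 19)/6 = 48/6 = 8
te_Calibration = (2 + 4·5 + 14)/6 = 36/6 = 6
te_Sample prep = (9 + 4·12 + 15)/6 = 72/6 = 12
te_Run assay = (8 + 4·9 + 10)/6 = 54/6 = 9
te_Incubation = (8 + 4·9 + 10)/6 = 54/6 = 9
te_Imaging = (1 + 4·3 + 11)/6 = 24/6 = 4
te_Data extraction = (10 + 4·14 + 24)/6 = 90/6 = 15
te_Statistical analysis = (4 + 4·10 + 16)/6 = 60/6 = 10

Forward pass:
ES_Equipment setup = 0; EF_Equipment setup = 8
ES_Calibration = 0; EF_Calibration = 6
ES_Sample prep = 0; EF_Sample prep = 12
ES_Run assay = 12; EF_Run assay = 12+9 = 21
ES_Incubation = max(EF_Equipment setup=8, EF_Sample prep=12) = 12; EF_Incubation = 12+9 = 21
ES_Imaging = 21; EF_Imaging = 21+4 = 25
ES_Data extraction = 12; EF_Data extraction = 12+15 = 27
ES_Statistical analysis = max(EF_Calibration=6, EF_Incubation=21, EF_Imaging=25, EF_Data extraction=27) = 27; EF_Statistical analysis = 27+10 = 37
Expected project duration μ = 37 days. Critical path: Sample prep → Data extraction → Statistical analysis.

Backward pass:
LF_Statistical analysis = 37; LS_Statistical analysis = 37−10 = 27
LF_Data extraction = LS_Statistical analysis = 27; LS_Data extraction = 27−15 = 12
LF_Imaging = LS_Statistical analysis = 27; LS_Imaging = 27−4 = 23
LF_Incubation = LS_Statistical analysis = 27; LS_Incubation = 27−9 = 18
LF_Run assay = LS_Imaging = 23; LS_Run assay = 23−9 = 14
LF_Sample prep = min(LS_Run assay=14, LS_Incubation=18, LS_Data extraction=12) = 12; LS_Sample prep = 12−12 = 0
LF_Calibration = LS_Statistical analysis = 27; LS_Calibration = 27−6 = 21
LF_Equipment setup = LS_Incubation = 18; LS_Equipment setup = 18−8 = 10
Slack_Equipment setup = LS_Equipment setup − ES_Equipment setup = 10 − 0 = 10

10 days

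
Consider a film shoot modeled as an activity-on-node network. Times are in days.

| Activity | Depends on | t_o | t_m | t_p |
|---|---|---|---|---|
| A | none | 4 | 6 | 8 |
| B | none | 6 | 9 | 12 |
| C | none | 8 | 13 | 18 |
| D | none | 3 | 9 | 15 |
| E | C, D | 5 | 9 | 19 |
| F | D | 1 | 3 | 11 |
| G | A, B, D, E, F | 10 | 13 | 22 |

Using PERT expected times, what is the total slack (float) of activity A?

17 days

te_A = (4 + 4·6 + 8)/6 = 36/6 = 6
te_B = (6 + 4·9 + 12)/6 = 54/6 = 9
te_C = (8 + 4·13 + 18)/6 = 78/6 = 13
te_D = (3 + 4·9 + 15)/6 = 54/6 = 9
te_E = (5 + 4·9 + 19)/6 = 60/6 = 10
te_F = (1 + 4·3 + 11)/6 = 24/6 = 4
te_G = (10 + 4·13 + 22)/6 = 84/6 = 14

Forward pass:
ES_A = 0; EF_A = 6
ES_B = 0; EF_B = 9
ES_C = 0; EF_C = 13
ES_D = 0; EF_D = 9
ES_E = max(EF_C=13, EF_D=9) = 13; EF_E = 13+10 = 23
ES_F = 9; EF_F = 9+4 = 13
ES_G = max(EF_A=6, EF_B=9, EF_D=9, EF_E=23, EF_F=13) = 23; EF_G = 23+14 = 37
Expected project duration μ = 37 days. Critical path: C → E → G.

Backward pass:
LF_G = 37; LS_G = 37−14 = 23
LF_F = LS_G = 23; LS_F = 23−4 = 19
LF_E = LS_G = 23; LS_E = 23−10 = 13
LF_D = min(LS_E=13, LS_F=19, LS_G=23) = 13; LS_D = 13−9 = 4
LF_C = LS_E = 13; LS_C = 13−13 = 0
LF_B = LS_G = 23; LS_B = 23−9 = 14
LF_A = LS_G = 23; LS_A = 23−6 = 17
Slack_A = LS_A − ES_A = 17 − 0 = 17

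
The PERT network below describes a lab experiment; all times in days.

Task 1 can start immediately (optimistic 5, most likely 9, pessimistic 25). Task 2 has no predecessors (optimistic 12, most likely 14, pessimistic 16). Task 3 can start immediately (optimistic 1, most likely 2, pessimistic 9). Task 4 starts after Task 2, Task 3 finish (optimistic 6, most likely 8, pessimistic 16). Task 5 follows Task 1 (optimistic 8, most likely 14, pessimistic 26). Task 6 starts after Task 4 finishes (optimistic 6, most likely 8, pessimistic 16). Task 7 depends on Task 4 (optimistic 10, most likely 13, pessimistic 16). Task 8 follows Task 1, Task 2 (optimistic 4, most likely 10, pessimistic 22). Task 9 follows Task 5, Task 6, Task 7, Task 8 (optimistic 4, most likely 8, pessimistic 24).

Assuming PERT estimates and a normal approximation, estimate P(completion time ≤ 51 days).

0.899

te_Task 1 = (5 + 4·9 + 25)/6 = 66/6 = 11; σ²_Task 1 = ((25−5)/6)² = 11.111
te_Task 2 = (12 + 4·14 + 16)/6 = 84/6 = 14; σ²_Task 2 = ((16−12)/6)² = 0.444
te_Task 3 = (1 + 4·2 + 9)/6 = 18/6 = 3; σ²_Task 3 = ((9−1)/6)² = 1.778
te_Task 4 = (6 + 4·8 + 16)/6 = 54/6 = 9; σ²_Task 4 = ((16−6)/6)² = 2.778
te_Task 5 = (8 + 4·14 + 26)/6 = 90/6 = 15; σ²_Task 5 = ((26−8)/6)² = 9.000
te_Task 6 = (6 + 4·8 + 16)/6 = 54/6 = 9; σ²_Task 6 = ((16−6)/6)² = 2.778
te_Task 7 = (10 + 4·13 + 16)/6 = 78/6 = 13; σ²_Task 7 = ((16−10)/6)² = 1.000
te_Task 8 = (4 + 4·10 + 22)/6 = 66/6 = 11; σ²_Task 8 = ((22−4)/6)² = 9.000
te_Task 9 = (4 + 4·8 + 24)/6 = 60/6 = 10; σ²_Task 9 = ((24−4)/6)² = 11.111

Forward pass:
ES_Task 1 = 0; EF_Task 1 = 11
ES_Task 2 = 0; EF_Task 2 = 14
ES_Task 3 = 0; EF_Task 3 = 3
ES_Task 4 = max(EF_Task 2=14, EF_Task 3=3) = 14; EF_Task 4 = 14+9 = 23
ES_Task 5 = 11; EF_Task 5 = 11+15 = 26
ES_Task 6 = 23; EF_Task 6 = 23+9 = 32
ES_Task 7 = 23; EF_Task 7 = 23+13 = 36
ES_Task 8 = max(EF_Task 1=11, EF_Task 2=14) = 14; EF_Task 8 = 14+11 = 25
ES_Task 9 = max(EF_Task 5=26, EF_Task 6=32, EF_Task 7=36, EF_Task 8=25) = 36; EF_Task 9 = 36+10 = 46
Expected project duration μ = 46 days. Critical path: Task 2 → Task 4 → Task 7 → Task 9.

Variance along critical path = 0.444 + 2.778 + 1.000 + 11.111 = 15.333; σ = √15.333 = 3.916 days.
Z = (51 − 46) / 3.916 = 1.277
P(T ≤ 51) = Φ(1.277) ≈ 0.899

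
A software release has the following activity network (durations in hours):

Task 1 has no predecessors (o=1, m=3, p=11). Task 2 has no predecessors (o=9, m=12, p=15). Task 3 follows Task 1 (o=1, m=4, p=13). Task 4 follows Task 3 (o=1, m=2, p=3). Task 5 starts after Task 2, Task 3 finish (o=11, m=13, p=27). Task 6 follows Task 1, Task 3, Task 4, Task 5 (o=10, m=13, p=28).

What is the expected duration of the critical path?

42 hours

te_Task 1 = (1 + 4·3 + 11)/6 = 24/6 = 4
te_Task 2 = (9 + 4·12 + 15)/6 = 72/6 = 12
te_Task 3 = (1 + 4·4 + 13)/6 = 30/6 = 5
te_Task 4 = (1 + 4·2 + 3)/6 = 12/6 = 2
te_Task 5 = (11 + 4·13 + 27)/6 = 90/6 = 15
te_Task 6 = (10 + 4·13 + 28)/6 = 90/6 = 15

Forward pass:
ES_Task 1 = 0; EF_Task 1 = 4
ES_Task 2 = 0; EF_Task 2 = 12
ES_Task 3 = 4; EF_Task 3 = 4+5 = 9
ES_Task 4 = 9; EF_Task 4 = 9+2 = 11
ES_Task 5 = max(EF_Task 2=12, EF_Task 3=9) = 12; EF_Task 5 = 12+15 = 27
ES_Task 6 = max(EF_Task 1=4, EF_Task 3=9, EF_Task 4=11, EF_Task 5=27) = 27; EF_Task 6 = 27+15 = 42
Expected project duration μ = 42 hours. Critical path: Task 2 → Task 5 → Task 6.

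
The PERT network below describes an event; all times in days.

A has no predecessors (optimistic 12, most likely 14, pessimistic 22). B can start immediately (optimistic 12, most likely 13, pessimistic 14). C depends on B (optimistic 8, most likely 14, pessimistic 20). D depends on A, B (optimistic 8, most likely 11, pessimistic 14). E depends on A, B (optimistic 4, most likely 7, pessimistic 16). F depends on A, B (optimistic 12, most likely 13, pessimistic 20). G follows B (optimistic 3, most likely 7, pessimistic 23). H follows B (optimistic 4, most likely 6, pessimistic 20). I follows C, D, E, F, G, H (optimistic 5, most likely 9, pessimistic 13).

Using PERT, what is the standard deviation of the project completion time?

te_A = (12 + 4·14 + 22)/6 = 90/6 = 15; σ²_A = ((22−12)/6)² = 2.778
te_B = (12 + 4·13 + 14)/6 = 78/6 = 13; σ²_B = ((14−12)/6)² = 0.111
te_C = (8 + 4·14 + 20)/6 = 84/6 = 14; σ²_C = ((20−8)/6)² = 4.000
te_D = (8 + 4·11 + 14)/6 = 66/6 = 11; σ²_D = ((14−8)/6)² = 1.000
te_E = (4 + 4·7 + 16)/6 = 48/6 = 8; σ²_E = ((16−4)/6)² = 4.000
te_F = (12 + 4·13 + 20)/6 = 84/6 = 14; σ²_F = ((20−12)/6)² = 1.778
te_G = (3 + 4·7 + 23)/6 = 54/6 = 9; σ²_G = ((23−3)/6)² = 11.111
te_H = (4 + 4·6 + 20)/6 = 48/6 = 8; σ²_H = ((20−4)/6)² = 7.111
te_I = (5 + 4·9 + 13)/6 = 54/6 = 9; σ²_I = ((13−5)/6)² = 1.778

Forward pass:
ES_A = 0; EF_A = 15
ES_B = 0; EF_B = 13
ES_C = 13; EF_C = 13+14 = 27
ES_D = max(EF_A=15, EF_B=13) = 15; EF_D = 15+11 = 26
ES_E = max(EF_A=15, EF_B=13) = 15; EF_E = 15+8 = 23
ES_F = max(EF_A=15, EF_B=13) = 15; EF_F = 15+14 = 29
ES_G = 13; EF_G = 13+9 = 22
ES_H = 13; EF_H = 13+8 = 21
ES_I = max(EF_C=27, EF_D=26, EF_E=23, EF_F=29, EF_G=22, EF_H=21) = 29; EF_I = 29+9 = 38
Expected project duration μ = 38 days. Critical path: A → F → I.

Variance along critical path = 2.778 + 1.778 + 1.778 = 6.333
σ = √6.333 = 2.517 days

2.52 days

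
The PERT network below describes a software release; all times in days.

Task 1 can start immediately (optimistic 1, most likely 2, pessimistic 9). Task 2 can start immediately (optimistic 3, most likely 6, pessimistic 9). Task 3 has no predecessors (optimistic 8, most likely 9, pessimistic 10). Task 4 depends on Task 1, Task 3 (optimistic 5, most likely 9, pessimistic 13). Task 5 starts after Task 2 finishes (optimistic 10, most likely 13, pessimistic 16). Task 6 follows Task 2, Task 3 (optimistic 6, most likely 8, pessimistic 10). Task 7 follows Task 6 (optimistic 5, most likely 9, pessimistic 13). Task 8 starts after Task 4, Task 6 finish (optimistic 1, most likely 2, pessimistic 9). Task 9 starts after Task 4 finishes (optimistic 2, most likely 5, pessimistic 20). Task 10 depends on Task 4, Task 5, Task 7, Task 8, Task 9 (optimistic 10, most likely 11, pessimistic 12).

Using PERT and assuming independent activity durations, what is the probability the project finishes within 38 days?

te_Task 1 = (1 + 4·2 + 9)/6 = 18/6 = 3; σ²_Task 1 = ((9−1)/6)² = 1.778
te_Task 2 = (3 + 4·6 + 9)/6 = 36/6 = 6; σ²_Task 2 = ((9−3)/6)² = 1.000
te_Task 3 = (8 + 4·9 + 10)/6 = 54/6 = 9; σ²_Task 3 = ((10−8)/6)² = 0.111
te_Task 4 = (5 + 4·9 + 13)/6 = 54/6 = 9; σ²_Task 4 = ((13−5)/6)² = 1.778
te_Task 5 = (10 + 4·13 + 16)/6 = 78/6 = 13; σ²_Task 5 = ((16−10)/6)² = 1.000
te_Task 6 = (6 + 4·8 + 10)/6 = 48/6 = 8; σ²_Task 6 = ((10−6)/6)² = 0.444
te_Task 7 = (5 + 4·9 + 13)/6 = 54/6 = 9; σ²_Task 7 = ((13−5)/6)² = 1.778
te_Task 8 = (1 + 4·2 + 9)/6 = 18/6 = 3; σ²_Task 8 = ((9−1)/6)² = 1.778
te_Task 9 = (2 + 4·5 + 20)/6 = 42/6 = 7; σ²_Task 9 = ((20−2)/6)² = 9.000
te_Task 10 = (10 + 4·11 + 12)/6 = 66/6 = 11; σ²_Task 10 = ((12−10)/6)² = 0.111

Forward pass:
ES_Task 1 = 0; EF_Task 1 = 3
ES_Task 2 = 0; EF_Task 2 = 6
ES_Task 3 = 0; EF_Task 3 = 9
ES_Task 4 = max(EF_Task 1=3, EF_Task 3=9) = 9; EF_Task 4 = 9+9 = 18
ES_Task 5 = 6; EF_Task 5 = 6+13 = 19
ES_Task 6 = max(EF_Task 2=6, EF_Task 3=9) = 9; EF_Task 6 = 9+8 = 17
ES_Task 7 = 17; EF_Task 7 = 17+9 = 26
ES_Task 8 = max(EF_Task 4=18, EF_Task 6=17) = 18; EF_Task 8 = 18+3 = 21
ES_Task 9 = 18; EF_Task 9 = 18+7 = 25
ES_Task 10 = max(EF_Task 4=18, EF_Task 5=19, EF_Task 7=26, EF_Task 8=21, EF_Task 9=25) = 26; EF_Task 10 = 26+11 = 37
Expected project duration μ = 37 days. Critical path: Task 3 → Task 6 → Task 7 → Task 10.

Variance along critical path = 0.111 + 0.444 + 1.778 + 0.111 = 2.444; σ = √2.444 = 1.563 days.
Z = (38 − 37) / 1.563 = 0.640
P(T ≤ 38) = Φ(0.640) ≈ 0.739

0.739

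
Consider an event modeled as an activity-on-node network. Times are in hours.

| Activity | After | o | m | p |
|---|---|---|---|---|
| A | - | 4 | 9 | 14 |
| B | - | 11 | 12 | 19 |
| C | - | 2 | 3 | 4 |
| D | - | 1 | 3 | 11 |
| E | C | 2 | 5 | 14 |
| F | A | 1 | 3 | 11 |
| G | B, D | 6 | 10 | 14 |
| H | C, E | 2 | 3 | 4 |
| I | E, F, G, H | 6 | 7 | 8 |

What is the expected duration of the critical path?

te_A = (4 + 4·9 + 14)/6 = 54/6 = 9
te_B = (11 + 4·12 + 19)/6 = 78/6 = 13
te_C = (2 + 4·3 + 4)/6 = 18/6 = 3
te_D = (1 + 4·3 + 11)/6 = 24/6 = 4
te_E = (2 + 4·5 + 14)/6 = 36/6 = 6
te_F = (1 + 4·3 + 11)/6 = 24/6 = 4
te_G = (6 + 4·10 + 14)/6 = 60/6 = 10
te_H = (2 + 4·3 + 4)/6 = 18/6 = 3
te_I = (6 + 4·7 + 8)/6 = 42/6 = 7

Forward pass:
ES_A = 0; EF_A = 9
ES_B = 0; EF_B = 13
ES_C = 0; EF_C = 3
ES_D = 0; EF_D = 4
ES_E = 3; EF_E = 3+6 = 9
ES_F = 9; EF_F = 9+4 = 13
ES_G = max(EF_B=13, EF_D=4) = 13; EF_G = 13+10 = 23
ES_H = max(EF_C=3, EF_E=9) = 9; EF_H = 9+3 = 12
ES_I = max(EF_E=9, EF_F=13, EF_G=23, EF_H=12) = 23; EF_I = 23+7 = 30
Expected project duration μ = 30 hours. Critical path: B → G → I.

30 hours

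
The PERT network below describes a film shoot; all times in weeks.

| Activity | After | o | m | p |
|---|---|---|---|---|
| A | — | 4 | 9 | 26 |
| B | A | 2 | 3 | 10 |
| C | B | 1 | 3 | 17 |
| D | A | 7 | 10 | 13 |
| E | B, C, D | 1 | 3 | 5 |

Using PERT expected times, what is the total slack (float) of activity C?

1 weeks

te_A = (4 + 4·9 + 26)/6 = 66/6 = 11
te_B = (2 + 4·3 + 10)/6 = 24/6 = 4
te_C = (1 + 4·3 + 17)/6 = 30/6 = 5
te_D = (7 + 4·10 + 13)/6 = 60/6 = 10
te_E = (1 + 4·3 + 5)/6 = 18/6 = 3

Forward pass:
ES_A = 0; EF_A = 11
ES_B = 11; EF_B = 11+4 = 15
ES_C = 15; EF_C = 15+5 = 20
ES_D = 11; EF_D = 11+10 = 21
ES_E = max(EF_B=15, EF_C=20, EF_D=21) = 21; EF_E = 21+3 = 24
Expected project duration μ = 24 weeks. Critical path: A → D → E.

Backward pass:
LF_E = 24; LS_E = 24−3 = 21
LF_D = LS_E = 21; LS_D = 21−10 = 11
LF_C = LS_E = 21; LS_C = 21−5 = 16
LF_B = min(LS_C=16, LS_E=21) = 16; LS_B = 16−4 = 12
LF_A = min(LS_B=12, LS_D=11) = 11; LS_A = 11−11 = 0
Slack_C = LS_C − ES_C = 16 − 15 = 1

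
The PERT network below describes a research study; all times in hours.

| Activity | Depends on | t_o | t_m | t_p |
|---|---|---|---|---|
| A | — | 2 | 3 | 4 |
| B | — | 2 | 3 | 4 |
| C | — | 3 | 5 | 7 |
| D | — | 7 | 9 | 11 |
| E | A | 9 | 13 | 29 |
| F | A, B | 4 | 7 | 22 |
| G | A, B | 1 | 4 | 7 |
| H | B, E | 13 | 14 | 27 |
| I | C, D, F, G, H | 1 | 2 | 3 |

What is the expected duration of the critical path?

36 hours

te_A = (2 + 4·3 + 4)/6 = 18/6 = 3
te_B = (2 + 4·3 + 4)/6 = 18/6 = 3
te_C = (3 + 4·5 + 7)/6 = 30/6 = 5
te_D = (7 + 4·9 + 11)/6 = 54/6 = 9
te_E = (9 + 4·13 + 29)/6 = 90/6 = 15
te_F = (4 + 4·7 + 22)/6 = 54/6 = 9
te_G = (1 + 4·4 + 7)/6 = 24/6 = 4
te_H = (13 + 4·14 + 27)/6 = 96/6 = 16
te_I = (1 + 4·2 + 3)/6 = 12/6 = 2

Forward pass:
ES_A = 0; EF_A = 3
ES_B = 0; EF_B = 3
ES_C = 0; EF_C = 5
ES_D = 0; EF_D = 9
ES_E = 3; EF_E = 3+15 = 18
ES_F = max(EF_A=3, EF_B=3) = 3; EF_F = 3+9 = 12
ES_G = max(EF_A=3, EF_B=3) = 3; EF_G = 3+4 = 7
ES_H = max(EF_B=3, EF_E=18) = 18; EF_H = 18+16 = 34
ES_I = max(EF_C=5, EF_D=9, EF_F=12, EF_G=7, EF_H=34) = 34; EF_I = 34+2 = 36
Expected project duration μ = 36 hours. Critical path: A → E → H → I.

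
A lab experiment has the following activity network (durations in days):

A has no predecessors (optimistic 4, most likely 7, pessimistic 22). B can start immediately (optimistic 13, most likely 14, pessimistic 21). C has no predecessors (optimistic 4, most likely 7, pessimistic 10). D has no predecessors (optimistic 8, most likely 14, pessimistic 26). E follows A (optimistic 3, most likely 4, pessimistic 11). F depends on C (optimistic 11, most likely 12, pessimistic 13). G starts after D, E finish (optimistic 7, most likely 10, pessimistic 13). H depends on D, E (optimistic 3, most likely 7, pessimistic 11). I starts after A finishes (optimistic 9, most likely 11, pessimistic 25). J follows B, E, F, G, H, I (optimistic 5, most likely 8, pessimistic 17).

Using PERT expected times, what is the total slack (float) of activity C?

6 days

te_A = (4 + 4·7 + 22)/6 = 54/6 = 9
te_B = (13 + 4·14 + 21)/6 = 90/6 = 15
te_C = (4 + 4·7 + 10)/6 = 42/6 = 7
te_D = (8 + 4·14 + 26)/6 = 90/6 = 15
te_E = (3 + 4·4 + 11)/6 = 30/6 = 5
te_F = (11 + 4·12 + 13)/6 = 72/6 = 12
te_G = (7 + 4·10 + 13)/6 = 60/6 = 10
te_H = (3 + 4·7 + 11)/6 = 42/6 = 7
te_I = (9 + 4·11 + 25)/6 = 78/6 = 13
te_J = (5 + 4·8 + 17)/6 = 54/6 = 9

Forward pass:
ES_A = 0; EF_A = 9
ES_B = 0; EF_B = 15
ES_C = 0; EF_C = 7
ES_D = 0; EF_D = 15
ES_E = 9; EF_E = 9+5 = 14
ES_F = 7; EF_F = 7+12 = 19
ES_G = max(EF_D=15, EF_E=14) = 15; EF_G = 15+10 = 25
ES_H = max(EF_D=15, EF_E=14) = 15; EF_H = 15+7 = 22
ES_I = 9; EF_I = 9+13 = 22
ES_J = max(EF_B=15, EF_E=14, EF_F=19, EF_G=25, EF_H=22, EF_I=22) = 25; EF_J = 25+9 = 34
Expected project duration μ = 34 days. Critical path: D → G → J.

Backward pass:
LF_J = 34; LS_J = 34−9 = 25
LF_I = LS_J = 25; LS_I = 25−13 = 12
LF_H = LS_J = 25; LS_H = 25−7 = 18
LF_G = LS_J = 25; LS_G = 25−10 = 15
LF_F = LS_J = 25; LS_F = 25−12 = 13
LF_E = min(LS_G=15, LS_H=18, LS_J=25) = 15; LS_E = 15−5 = 10
LF_D = min(LS_G=15, LS_H=18) = 15; LS_D = 15−15 = 0
LF_C = LS_F = 13; LS_C = 13−7 = 6
LF_B = LS_J = 25; LS_B = 25−15 = 10
LF_A = min(LS_E=10, LS_I=12) = 10; LS_A = 10−9 = 1
Slack_C = LS_C − ES_C = 6 − 0 = 6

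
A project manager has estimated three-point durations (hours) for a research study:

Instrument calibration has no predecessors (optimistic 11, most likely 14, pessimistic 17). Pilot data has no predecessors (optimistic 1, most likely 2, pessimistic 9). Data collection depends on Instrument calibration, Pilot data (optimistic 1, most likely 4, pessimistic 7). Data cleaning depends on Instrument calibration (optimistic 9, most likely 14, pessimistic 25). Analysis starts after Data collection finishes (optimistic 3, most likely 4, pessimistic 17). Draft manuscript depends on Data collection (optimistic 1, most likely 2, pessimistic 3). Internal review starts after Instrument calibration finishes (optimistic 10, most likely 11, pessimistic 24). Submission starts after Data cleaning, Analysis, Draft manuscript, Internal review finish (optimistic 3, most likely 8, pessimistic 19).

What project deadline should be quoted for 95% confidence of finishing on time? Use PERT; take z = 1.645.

44.4 hours

te_Instrument calibration = (11 + 4·14 + 17)/6 = 84/6 = 14; σ²_Instrument calibration = ((17−11)/6)² = 1.000
te_Pilot data = (1 + 4·2 + 9)/6 = 18/6 = 3; σ²_Pilot data = ((9−1)/6)² = 1.778
te_Data collection = (1 + 4·4 + 7)/6 = 24/6 = 4; σ²_Data collection = ((7−1)/6)² = 1.000
te_Data cleaning = (9 + 4·14 + 25)/6 = 90/6 = 15; σ²_Data cleaning = ((25−9)/6)² = 7.111
te_Analysis = (3 + 4·4 + 17)/6 = 36/6 = 6; σ²_Analysis = ((17−3)/6)² = 5.444
te_Draft manuscript = (1 + 4·2 + 3)/6 = 12/6 = 2; σ²_Draft manuscript = ((3−1)/6)² = 0.111
te_Internal review = (10 + 4·11 + 24)/6 = 78/6 = 13; σ²_Internal review = ((24−10)/6)² = 5.444
te_Submission = (3 + 4·8 + 19)/6 = 54/6 = 9; σ²_Submission = ((19−3)/6)² = 7.111

Forward pass:
ES_Instrument calibration = 0; EF_Instrument calibration = 14
ES_Pilot data = 0; EF_Pilot data = 3
ES_Data collection = max(EF_Instrument calibration=14, EF_Pilot data=3) = 14; EF_Data collection = 14+4 = 18
ES_Data cleaning = 14; EF_Data cleaning = 14+15 = 29
ES_Analysis = 18; EF_Analysis = 18+6 = 24
ES_Draft manuscript = 18; EF_Draft manuscript = 18+2 = 20
ES_Internal review = 14; EF_Internal review = 14+13 = 27
ES_Submission = max(EF_Data cleaning=29, EF_Analysis=24, EF_Draft manuscript=20, EF_Internal review=27) = 29; EF_Submission = 29+9 = 38
Expected project duration μ = 38 hours. Critical path: Instrument calibration → Data cleaning → Submission.

Variance along critical path = 1.000 + 7.111 + 7.111 = 15.222; σ = 3.902 hours.
D = μ + z·σ = 38 + 1.645·3.902 = 44.4 hours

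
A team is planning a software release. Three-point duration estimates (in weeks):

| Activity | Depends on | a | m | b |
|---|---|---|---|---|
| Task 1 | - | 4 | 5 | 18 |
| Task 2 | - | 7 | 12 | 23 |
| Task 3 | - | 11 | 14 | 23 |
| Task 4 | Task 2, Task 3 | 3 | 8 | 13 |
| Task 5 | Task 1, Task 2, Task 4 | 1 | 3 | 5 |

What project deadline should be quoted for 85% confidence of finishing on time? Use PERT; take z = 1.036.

28.8 weeks

te_Task 1 = (4 + 4·5 + 18)/6 = 42/6 = 7; σ²_Task 1 = ((18−4)/6)² = 5.444
te_Task 2 = (7 + 4·12 + 23)/6 = 78/6 = 13; σ²_Task 2 = ((23−7)/6)² = 7.111
te_Task 3 = (11 + 4·14 + 23)/6 = 90/6 = 15; σ²_Task 3 = ((23−11)/6)² = 4.000
te_Task 4 = (3 + 4·8 + 13)/6 = 48/6 = 8; σ²_Task 4 = ((13−3)/6)² = 2.778
te_Task 5 = (1 + 4·3 + 5)/6 = 18/6 = 3; σ²_Task 5 = ((5−1)/6)² = 0.444

Forward pass:
ES_Task 1 = 0; EF_Task 1 = 7
ES_Task 2 = 0; EF_Task 2 = 13
ES_Task 3 = 0; EF_Task 3 = 15
ES_Task 4 = max(EF_Task 2=13, EF_Task 3=15) = 15; EF_Task 4 = 15+8 = 23
ES_Task 5 = max(EF_Task 1=7, EF_Task 2=13, EF_Task 4=23) = 23; EF_Task 5 = 23+3 = 26
Expected project duration μ = 26 weeks. Critical path: Task 3 → Task 4 → Task 5.

Variance along critical path = 4.000 + 2.778 + 0.444 = 7.222; σ = 2.687 weeks.
D = μ + z·σ = 26 + 1.036·2.687 = 28.8 weeks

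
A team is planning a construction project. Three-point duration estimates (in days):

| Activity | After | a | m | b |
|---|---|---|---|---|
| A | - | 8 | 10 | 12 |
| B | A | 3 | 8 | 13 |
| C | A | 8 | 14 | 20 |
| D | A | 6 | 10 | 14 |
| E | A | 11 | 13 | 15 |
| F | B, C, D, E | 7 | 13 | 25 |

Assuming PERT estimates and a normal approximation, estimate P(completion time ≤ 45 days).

0.972

te_A = (8 + 4·10 + 12)/6 = 60/6 = 10; σ²_A = ((12−8)/6)² = 0.444
te_B = (3 + 4·8 + 13)/6 = 48/6 = 8; σ²_B = ((13−3)/6)² = 2.778
te_C = (8 + 4·14 + 20)/6 = 84/6 = 14; σ²_C = ((20−8)/6)² = 4.000
te_D = (6 + 4·10 + 14)/6 = 60/6 = 10; σ²_D = ((14−6)/6)² = 1.778
te_E = (11 + 4·13 + 15)/6 = 78/6 = 13; σ²_E = ((15−11)/6)² = 0.444
te_F = (7 + 4·13 + 25)/6 = 84/6 = 14; σ²_F = ((25−7)/6)² = 9.000

Forward pass:
ES_A = 0; EF_A = 10
ES_B = 10; EF_B = 10+8 = 18
ES_C = 10; EF_C = 10+14 = 24
ES_D = 10; EF_D = 10+10 = 20
ES_E = 10; EF_E = 10+13 = 23
ES_F = max(EF_B=18, EF_C=24, EF_D=20, EF_E=23) = 24; EF_F = 24+14 = 38
Expected project duration μ = 38 days. Critical path: A → C → F.

Variance along critical path = 0.444 + 4.000 + 9.000 = 13.444; σ = √13.444 = 3.667 days.
Z = (45 − 38) / 3.667 = 1.909
P(T ≤ 45) = Φ(1.909) ≈ 0.972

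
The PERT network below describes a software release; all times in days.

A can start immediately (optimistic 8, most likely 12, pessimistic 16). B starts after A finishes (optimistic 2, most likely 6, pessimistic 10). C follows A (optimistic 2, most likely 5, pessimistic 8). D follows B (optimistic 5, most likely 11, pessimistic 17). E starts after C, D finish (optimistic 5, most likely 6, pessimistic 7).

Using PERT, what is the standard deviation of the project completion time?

te_A = (8 + 4·12 + 16)/6 = 72/6 = 12; σ²_A = ((16−8)/6)² = 1.778
te_B = (2 + 4·6 + 10)/6 = 36/6 = 6; σ²_B = ((10−2)/6)² = 1.778
te_C = (2 + 4·5 + 8)/6 = 30/6 = 5; σ²_C = ((8−2)/6)² = 1.000
te_D = (5 + 4·11 + 17)/6 = 66/6 = 11; σ²_D = ((17−5)/6)² = 4.000
te_E = (5 + 4·6 + 7)/6 = 36/6 = 6; σ²_E = ((7−5)/6)² = 0.111

Forward pass:
ES_A = 0; EF_A = 12
ES_B = 12; EF_B = 12+6 = 18
ES_C = 12; EF_C = 12+5 = 17
ES_D = 18; EF_D = 18+11 = 29
ES_E = max(EF_C=17, EF_D=29) = 29; EF_E = 29+6 = 35
Expected project duration μ = 35 days. Critical path: A → B → D → E.

Variance along critical path = 1.778 + 1.778 + 4.000 + 0.111 = 7.667
σ = √7.667 = 2.769 days

2.77 days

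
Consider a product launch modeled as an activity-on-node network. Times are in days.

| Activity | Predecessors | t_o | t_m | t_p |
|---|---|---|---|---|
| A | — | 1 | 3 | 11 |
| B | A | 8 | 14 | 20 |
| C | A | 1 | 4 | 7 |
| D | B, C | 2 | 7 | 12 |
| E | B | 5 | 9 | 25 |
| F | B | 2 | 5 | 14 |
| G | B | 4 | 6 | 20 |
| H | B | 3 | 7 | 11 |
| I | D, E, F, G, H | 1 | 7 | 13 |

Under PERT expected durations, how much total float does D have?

4 days

te_A = (1 + 4·3 + 11)/6 = 24/6 = 4
te_B = (8 + 4·14 + 20)/6 = 84/6 = 14
te_C = (1 + 4·4 + 7)/6 = 24/6 = 4
te_D = (2 + 4·7 + 12)/6 = 42/6 = 7
te_E = (5 + 4·9 + 25)/6 = 66/6 = 11
te_F = (2 + 4·5 + 14)/6 = 36/6 = 6
te_G = (4 + 4·6 + 20)/6 = 48/6 = 8
te_H = (3 + 4·7 + 11)/6 = 42/6 = 7
te_I = (1 + 4·7 + 13)/6 = 42/6 = 7

Forward pass:
ES_A = 0; EF_A = 4
ES_B = 4; EF_B = 4+14 = 18
ES_C = 4; EF_C = 4+4 = 8
ES_D = max(EF_B=18, EF_C=8) = 18; EF_D = 18+7 = 25
ES_E = 18; EF_E = 18+11 = 29
ES_F = 18; EF_F = 18+6 = 24
ES_G = 18; EF_G = 18+8 = 26
ES_H = 18; EF_H = 18+7 = 25
ES_I = max(EF_D=25, EF_E=29, EF_F=24, EF_G=26, EF_H=25) = 29; EF_I = 29+7 = 36
Expected project duration μ = 36 days. Critical path: A → B → E → I.

Backward pass:
LF_I = 36; LS_I = 36−7 = 29
LF_H = LS_I = 29; LS_H = 29−7 = 22
LF_G = LS_I = 29; LS_G = 29−8 = 21
LF_F = LS_I = 29; LS_F = 29−6 = 23
LF_E = LS_I = 29; LS_E = 29−11 = 18
LF_D = LS_I = 29; LS_D = 29−7 = 22
LF_C = LS_D = 22; LS_C = 22−4 = 18
LF_B = min(LS_D=22, LS_E=18, LS_F=23, LS_G=21, LS_H=22) = 18; LS_B = 18−14 = 4
LF_A = min(LS_B=4, LS_C=18) = 4; LS_A = 4−4 = 0
Slack_D = LS_D − ES_D = 22 − 18 = 4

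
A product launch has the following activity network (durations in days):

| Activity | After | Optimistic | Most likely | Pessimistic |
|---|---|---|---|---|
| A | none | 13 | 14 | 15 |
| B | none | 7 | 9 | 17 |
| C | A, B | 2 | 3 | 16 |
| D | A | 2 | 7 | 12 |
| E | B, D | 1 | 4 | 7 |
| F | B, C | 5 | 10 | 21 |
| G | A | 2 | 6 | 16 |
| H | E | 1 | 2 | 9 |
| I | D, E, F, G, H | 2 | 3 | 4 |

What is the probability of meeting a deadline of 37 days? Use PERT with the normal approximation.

te_A = (13 + 4·14 + 15)/6 = 84/6 = 14; σ²_A = ((15−13)/6)² = 0.111
te_B = (7 + 4·9 + 17)/6 = 60/6 = 10; σ²_B = ((17−7)/6)² = 2.778
te_C = (2 + 4·3 + 16)/6 = 30/6 = 5; σ²_C = ((16−2)/6)² = 5.444
te_D = (2 + 4·7 + 12)/6 = 42/6 = 7; σ²_D = ((12−2)/6)² = 2.778
te_E = (1 + 4·4 + 7)/6 = 24/6 = 4; σ²_E = ((7−1)/6)² = 1.000
te_F = (5 + 4·10 + 21)/6 = 66/6 = 11; σ²_F = ((21−5)/6)² = 7.111
te_G = (2 + 4·6 + 16)/6 = 42/6 = 7; σ²_G = ((16−2)/6)² = 5.444
te_H = (1 + 4·2 + 9)/6 = 18/6 = 3; σ²_H = ((9−1)/6)² = 1.778
te_I = (2 + 4·3 + 4)/6 = 18/6 = 3; σ²_I = ((4−2)/6)² = 0.111

Forward pass:
ES_A = 0; EF_A = 14
ES_B = 0; EF_B = 10
ES_C = max(EF_A=14, EF_B=10) = 14; EF_C = 14+5 = 19
ES_D = 14; EF_D = 14+7 = 21
ES_E = max(EF_B=10, EF_D=21) = 21; EF_E = 21+4 = 25
ES_F = max(EF_B=10, EF_C=19) = 19; EF_F = 19+11 = 30
ES_G = 14; EF_G = 14+7 = 21
ES_H = 25; EF_H = 25+3 = 28
ES_I = max(EF_D=21, EF_E=25, EF_F=30, EF_G=21, EF_H=28) = 30; EF_I = 30+3 = 33
Expected project duration μ = 33 days. Critical path: A → C → F → I.

Variance along critical path = 0.111 + 5.444 + 7.111 + 0.111 = 12.778; σ = √12.778 = 3.575 days.
Z = (37 − 33) / 3.575 = 1.119
P(T ≤ 37) = Φ(1.119) ≈ 0.868

0.868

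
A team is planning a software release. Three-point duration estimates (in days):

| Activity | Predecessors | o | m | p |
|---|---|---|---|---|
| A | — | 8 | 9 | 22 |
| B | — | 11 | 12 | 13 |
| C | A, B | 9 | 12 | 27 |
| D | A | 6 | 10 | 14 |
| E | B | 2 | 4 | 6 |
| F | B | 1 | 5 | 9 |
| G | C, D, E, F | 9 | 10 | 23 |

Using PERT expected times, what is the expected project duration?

38 days

te_A = (8 + 4·9 + 22)/6 = 66/6 = 11
te_B = (11 + 4·12 + 13)/6 = 72/6 = 12
te_C = (9 + 4·12 + 27)/6 = 84/6 = 14
te_D = (6 + 4·10 + 14)/6 = 60/6 = 10
te_E = (2 + 4·4 + 6)/6 = 24/6 = 4
te_F = (1 + 4·5 + 9)/6 = 30/6 = 5
te_G = (9 + 4·10 + 23)/6 = 72/6 = 12

Forward pass:
ES_A = 0; EF_A = 11
ES_B = 0; EF_B = 12
ES_C = max(EF_A=11, EF_B=12) = 12; EF_C = 12+14 = 26
ES_D = 11; EF_D = 11+10 = 21
ES_E = 12; EF_E = 12+4 = 16
ES_F = 12; EF_F = 12+5 = 17
ES_G = max(EF_C=26, EF_D=21, EF_E=16, EF_F=17) = 26; EF_G = 26+12 = 38
Expected project duration μ = 38 days. Critical path: B → C → G.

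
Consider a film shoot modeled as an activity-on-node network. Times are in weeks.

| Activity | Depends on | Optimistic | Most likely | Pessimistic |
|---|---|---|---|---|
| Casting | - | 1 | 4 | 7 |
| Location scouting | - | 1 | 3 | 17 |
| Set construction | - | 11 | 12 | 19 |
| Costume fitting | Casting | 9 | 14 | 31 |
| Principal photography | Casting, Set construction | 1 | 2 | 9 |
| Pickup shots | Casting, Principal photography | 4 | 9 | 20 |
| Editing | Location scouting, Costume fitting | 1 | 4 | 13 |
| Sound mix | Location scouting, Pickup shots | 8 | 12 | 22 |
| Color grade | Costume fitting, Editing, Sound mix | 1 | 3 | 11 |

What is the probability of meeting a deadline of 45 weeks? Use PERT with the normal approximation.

te_Casting = (1 + 4·4 + 7)/6 = 24/6 = 4; σ²_Casting = ((7−1)/6)² = 1.000
te_Location scouting = (1 + 4·3 + 17)/6 = 30/6 = 5; σ²_Location scouting = ((17−1)/6)² = 7.111
te_Set construction = (11 + 4·12 + 19)/6 = 78/6 = 13; σ²_Set construction = ((19−11)/6)² = 1.778
te_Costume fitting = (9 + 4·14 + 31)/6 = 96/6 = 16; σ²_Costume fitting = ((31−9)/6)² = 13.444
te_Principal photography = (1 + 4·2 + 9)/6 = 18/6 = 3; σ²_Principal photography = ((9−1)/6)² = 1.778
te_Pickup shots = (4 + 4·9 + 20)/6 = 60/6 = 10; σ²_Pickup shots = ((20−4)/6)² = 7.111
te_Editing = (1 + 4·4 + 13)/6 = 30/6 = 5; σ²_Editing = ((13−1)/6)² = 4.000
te_Sound mix = (8 + 4·12 + 22)/6 = 78/6 = 13; σ²_Sound mix = ((22−8)/6)² = 5.444
te_Color grade = (1 + 4·3 + 11)/6 = 24/6 = 4; σ²_Color grade = ((11−1)/6)² = 2.778

Forward pass:
ES_Casting = 0; EF_Casting = 4
ES_Location scouting = 0; EF_Location scouting = 5
ES_Set construction = 0; EF_Set construction = 13
ES_Costume fitting = 4; EF_Costume fitting = 4+16 = 20
ES_Principal photography = max(EF_Casting=4, EF_Set construction=13) = 13; EF_Principal photography = 13+3 = 16
ES_Pickup shots = max(EF_Casting=4, EF_Principal photography=16) = 16; EF_Pickup shots = 16+10 = 26
ES_Editing = max(EF_Location scouting=5, EF_Costume fitting=20) = 20; EF_Editing = 20+5 = 25
ES_Sound mix = max(EF_Location scouting=5, EF_Pickup shots=26) = 26; EF_Sound mix = 26+13 = 39
ES_Color grade = max(EF_Costume fitting=20, EF_Editing=25, EF_Sound mix=39) = 39; EF_Color grade = 39+4 = 43
Expected project duration μ = 43 weeks. Critical path: Set construction → Principal photography → Pickup shots → Sound mix → Color grade.

Variance along critical path = 1.778 + 1.778 + 7.111 + 5.444 + 2.778 = 18.889; σ = √18.889 = 4.346 weeks.
Z = (45 − 43) / 4.346 = 0.460
P(T ≤ 45) = Φ(0.460) ≈ 0.677

0.677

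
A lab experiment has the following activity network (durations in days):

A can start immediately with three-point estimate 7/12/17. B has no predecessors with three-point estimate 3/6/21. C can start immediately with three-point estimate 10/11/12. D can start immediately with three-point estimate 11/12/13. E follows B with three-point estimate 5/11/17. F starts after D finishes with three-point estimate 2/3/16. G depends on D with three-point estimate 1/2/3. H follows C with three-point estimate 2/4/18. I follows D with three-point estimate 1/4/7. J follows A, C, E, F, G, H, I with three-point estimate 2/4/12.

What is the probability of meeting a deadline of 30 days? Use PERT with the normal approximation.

0.935

te_A = (7 + 4·12 + 17)/6 = 72/6 = 12; σ²_A = ((17−7)/6)² = 2.778
te_B = (3 + 4·6 + 21)/6 = 48/6 = 8; σ²_B = ((21−3)/6)² = 9.000
te_C = (10 + 4·11 + 12)/6 = 66/6 = 11; σ²_C = ((12−10)/6)² = 0.111
te_D = (11 + 4·12 + 13)/6 = 72/6 = 12; σ²_D = ((13−11)/6)² = 0.111
te_E = (5 + 4·11 + 17)/6 = 66/6 = 11; σ²_E = ((17−5)/6)² = 4.000
te_F = (2 + 4·3 + 16)/6 = 30/6 = 5; σ²_F = ((16−2)/6)² = 5.444
te_G = (1 + 4·2 + 3)/6 = 12/6 = 2; σ²_G = ((3−1)/6)² = 0.111
te_H = (2 + 4·4 + 18)/6 = 36/6 = 6; σ²_H = ((18−2)/6)² = 7.111
te_I = (1 + 4·4 + 7)/6 = 24/6 = 4; σ²_I = ((7−1)/6)² = 1.000
te_J = (2 + 4·4 + 12)/6 = 30/6 = 5; σ²_J = ((12−2)/6)² = 2.778

Forward pass:
ES_A = 0; EF_A = 12
ES_B = 0; EF_B = 8
ES_C = 0; EF_C = 11
ES_D = 0; EF_D = 12
ES_E = 8; EF_E = 8+11 = 19
ES_F = 12; EF_F = 12+5 = 17
ES_G = 12; EF_G = 12+2 = 14
ES_H = 11; EF_H = 11+6 = 17
ES_I = 12; EF_I = 12+4 = 16
ES_J = max(EF_A=12, EF_C=11, EF_E=19, EF_F=17, EF_G=14, EF_H=17, EF_I=16) = 19; EF_J = 19+5 = 24
Expected project duration μ = 24 days. Critical path: B → E → J.

Variance along critical path = 9.000 + 4.000 + 2.778 = 15.778; σ = √15.778 = 3.972 days.
Z = (30 − 24) / 3.972 = 1.511
P(T ≤ 30) = Φ(1.511) ≈ 0.935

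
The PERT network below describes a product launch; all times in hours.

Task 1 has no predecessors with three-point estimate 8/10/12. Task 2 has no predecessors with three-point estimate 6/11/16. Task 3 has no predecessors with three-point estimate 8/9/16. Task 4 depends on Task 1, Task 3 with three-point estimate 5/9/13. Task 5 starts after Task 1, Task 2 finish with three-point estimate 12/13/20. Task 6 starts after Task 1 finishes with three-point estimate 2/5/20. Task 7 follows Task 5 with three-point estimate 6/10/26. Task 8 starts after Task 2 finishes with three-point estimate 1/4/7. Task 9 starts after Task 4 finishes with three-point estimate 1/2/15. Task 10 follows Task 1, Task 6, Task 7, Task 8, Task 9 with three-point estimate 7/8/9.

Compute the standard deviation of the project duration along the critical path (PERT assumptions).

te_Task 1 = (8 + 4·10 + 12)/6 = 60/6 = 10; σ²_Task 1 = ((12−8)/6)² = 0.444
te_Task 2 = (6 + 4·11 + 16)/6 = 66/6 = 11; σ²_Task 2 = ((16−6)/6)² = 2.778
te_Task 3 = (8 + 4·9 + 16)/6 = 60/6 = 10; σ²_Task 3 = ((16−8)/6)² = 1.778
te_Task 4 = (5 + 4·9 + 13)/6 = 54/6 = 9; σ²_Task 4 = ((13−5)/6)² = 1.778
te_Task 5 = (12 + 4·13 + 20)/6 = 84/6 = 14; σ²_Task 5 = ((20−12)/6)² = 1.778
te_Task 6 = (2 + 4·5 + 20)/6 = 42/6 = 7; σ²_Task 6 = ((20−2)/6)² = 9.000
te_Task 7 = (6 + 4·10 + 26)/6 = 72/6 = 12; σ²_Task 7 = ((26−6)/6)² = 11.111
te_Task 8 = (1 + 4·4 + 7)/6 = 24/6 = 4; σ²_Task 8 = ((7−1)/6)² = 1.000
te_Task 9 = (1 + 4·2 + 15)/6 = 24/6 = 4; σ²_Task 9 = ((15−1)/6)² = 5.444
te_Task 10 = (7 + 4·8 + 9)/6 = 48/6 = 8; σ²_Task 10 = ((9−7)/6)² = 0.111

Forward pass:
ES_Task 1 = 0; EF_Task 1 = 10
ES_Task 2 = 0; EF_Task 2 = 11
ES_Task 3 = 0; EF_Task 3 = 10
ES_Task 4 = max(EF_Task 1=10, EF_Task 3=10) = 10; EF_Task 4 = 10+9 = 19
ES_Task 5 = max(EF_Task 1=10, EF_Task 2=11) = 11; EF_Task 5 = 11+14 = 25
ES_Task 6 = 10; EF_Task 6 = 10+7 = 17
ES_Task 7 = 25; EF_Task 7 = 25+12 = 37
ES_Task 8 = 11; EF_Task 8 = 11+4 = 15
ES_Task 9 = 19; EF_Task 9 = 19+4 = 23
ES_Task 10 = max(EF_Task 1=10, EF_Task 6=17, EF_Task 7=37, EF_Task 8=15, EF_Task 9=23) = 37; EF_Task 10 = 37+8 = 45
Expected project duration μ = 45 hours. Critical path: Task 2 → Task 5 → Task 7 → Task 10.

Variance along critical path = 2.778 + 1.778 + 11.111 + 0.111 = 15.778
σ = √15.778 = 3.972 hours

3.97 hours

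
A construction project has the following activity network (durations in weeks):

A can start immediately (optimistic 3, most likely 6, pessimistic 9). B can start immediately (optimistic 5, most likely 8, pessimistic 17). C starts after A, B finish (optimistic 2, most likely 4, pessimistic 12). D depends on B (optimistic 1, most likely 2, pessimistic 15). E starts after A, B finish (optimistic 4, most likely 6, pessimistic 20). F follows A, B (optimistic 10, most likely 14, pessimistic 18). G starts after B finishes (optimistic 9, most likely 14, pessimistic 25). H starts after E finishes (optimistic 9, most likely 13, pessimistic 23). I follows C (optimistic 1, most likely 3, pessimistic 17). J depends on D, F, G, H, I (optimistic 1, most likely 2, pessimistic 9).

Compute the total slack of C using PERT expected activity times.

te_A = (3 + 4·6 + 9)/6 = 36/6 = 6
te_B = (5 + 4·8 + 17)/6 = 54/6 = 9
te_C = (2 + 4·4 + 12)/6 = 30/6 = 5
te_D = (1 + 4·2 + 15)/6 = 24/6 = 4
te_E = (4 + 4·6 + 20)/6 = 48/6 = 8
te_F = (10 + 4·14 + 18)/6 = 84/6 = 14
te_G = (9 + 4·14 + 25)/6 = 90/6 = 15
te_H = (9 + 4·13 + 23)/6 = 84/6 = 14
te_I = (1 + 4·3 + 17)/6 = 30/6 = 5
te_J = (1 + 4·2 + 9)/6 = 18/6 = 3

Forward pass:
ES_A = 0; EF_A = 6
ES_B = 0; EF_B = 9
ES_C = max(EF_A=6, EF_B=9) = 9; EF_C = 9+5 = 14
ES_D = 9; EF_D = 9+4 = 13
ES_E = max(EF_A=6, EF_B=9) = 9; EF_E = 9+8 = 17
ES_F = max(EF_A=6, EF_B=9) = 9; EF_F = 9+14 = 23
ES_G = 9; EF_G = 9+15 = 24
ES_H = 17; EF_H = 17+14 = 31
ES_I = 14; EF_I = 14+5 = 19
ES_J = max(EF_D=13, EF_F=23, EF_G=24, EF_H=31, EF_I=19) = 31; EF_J = 31+3 = 34
Expected project duration μ = 34 weeks. Critical path: B → E → H → J.

Backward pass:
LF_J = 34; LS_J = 34−3 = 31
LF_I = LS_J = 31; LS_I = 31−5 = 26
LF_H = LS_J = 31; LS_H = 31−14 = 17
LF_G = LS_J = 31; LS_G = 31−15 = 16
LF_F = LS_J = 31; LS_F = 31−14 = 17
LF_E = LS_H = 17; LS_E = 17−8 = 9
LF_D = LS_J = 31; LS_D = 31−4 = 27
LF_C = LS_I = 26; LS_C = 26−5 = 21
LF_B = min(LS_C=21, LS_D=27, LS_E=9, LS_F=17, LS_G=16) = 9; LS_B = 9−9 = 0
LF_A = min(LS_C=21, LS_E=9, LS_F=17) = 9; LS_A = 9−6 = 3
Slack_C = LS_C − ES_C = 21 − 9 = 12

12 weeks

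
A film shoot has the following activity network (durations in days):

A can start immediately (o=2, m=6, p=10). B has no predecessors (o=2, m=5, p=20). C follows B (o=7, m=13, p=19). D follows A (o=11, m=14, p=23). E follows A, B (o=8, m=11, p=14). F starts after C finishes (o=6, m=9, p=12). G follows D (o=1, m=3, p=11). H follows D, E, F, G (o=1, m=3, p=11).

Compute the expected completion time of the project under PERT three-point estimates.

33 days

te_A = (2 + 4·6 + 10)/6 = 36/6 = 6
te_B = (2 + 4·5 + 20)/6 = 42/6 = 7
te_C = (7 + 4·13 + 19)/6 = 78/6 = 13
te_D = (11 + 4·14 + 23)/6 = 90/6 = 15
te_E = (8 + 4·11 + 14)/6 = 66/6 = 11
te_F = (6 + 4·9 + 12)/6 = 54/6 = 9
te_G = (1 + 4·3 + 11)/6 = 24/6 = 4
te_H = (1 + 4·3 + 11)/6 = 24/6 = 4

Forward pass:
ES_A = 0; EF_A = 6
ES_B = 0; EF_B = 7
ES_C = 7; EF_C = 7+13 = 20
ES_D = 6; EF_D = 6+15 = 21
ES_E = max(EF_A=6, EF_B=7) = 7; EF_E = 7+11 = 18
ES_F = 20; EF_F = 20+9 = 29
ES_G = 21; EF_G = 21+4 = 25
ES_H = max(EF_D=21, EF_E=18, EF_F=29, EF_G=25) = 29; EF_H = 29+4 = 33
Expected project duration μ = 33 days. Critical path: B → C → F → H.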